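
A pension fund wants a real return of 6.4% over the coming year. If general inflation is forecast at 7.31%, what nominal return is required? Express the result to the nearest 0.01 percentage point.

14.18%

By the Fisher equation, 1 + r_nom = (1 + 6.4%)(1 + 7.31%) = 1.064 × 1.0731 = 1.1417784.
So r_nom = 14.17784%.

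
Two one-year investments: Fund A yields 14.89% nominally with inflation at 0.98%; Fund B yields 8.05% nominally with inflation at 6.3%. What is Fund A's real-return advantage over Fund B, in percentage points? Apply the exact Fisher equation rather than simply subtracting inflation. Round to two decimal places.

Fund A real return: 1.1489/1.0098 − 1 = 13.775%.
Fund B real return: 1.0805/1.063 − 1 = 1.646%.
Difference: 13.775 − 1.646 = 12.129 pp.

12.13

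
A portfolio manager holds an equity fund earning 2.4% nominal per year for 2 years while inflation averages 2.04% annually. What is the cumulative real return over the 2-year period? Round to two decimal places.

0.71%

The annual real rate is (1+2.4%)/(1+2.04%) − 1 = 0.3528%.
Compounded over 2 years: (1 + 0.003528)^2 − 1 ≈ 0.00707.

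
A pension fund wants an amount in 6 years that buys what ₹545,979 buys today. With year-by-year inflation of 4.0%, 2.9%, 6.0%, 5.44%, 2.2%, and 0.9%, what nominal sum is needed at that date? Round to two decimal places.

₹673,407.54

Cumulative price-level factor: 1.040 × 1.029 × 1.060 × 1.0544 × 1.022 × 1.009 ≈ 1.2333945884.
Multiplying ₹545,979 by the price-level factor gives the future nominal sum.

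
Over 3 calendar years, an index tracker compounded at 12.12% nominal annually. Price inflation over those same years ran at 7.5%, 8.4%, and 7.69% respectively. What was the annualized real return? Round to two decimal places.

3.95%

Cumulative inflation factor: 1.075 × 1.084 × 1.0769 ≈ 1.25491.
Nominal growth factor: 1.40945. Real growth factor = 1.40945 / 1.25491 ≈ 1.12315.
Annualized: 1.12315^(1/3) − 1 ≈ 0.03947.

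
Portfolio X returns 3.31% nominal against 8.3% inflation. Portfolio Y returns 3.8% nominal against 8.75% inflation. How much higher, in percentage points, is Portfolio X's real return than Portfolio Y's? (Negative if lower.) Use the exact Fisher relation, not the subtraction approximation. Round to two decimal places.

-0.06

Portfolio X real return: 1.0331/1.083 − 1 = -4.608%.
Portfolio Y real return: 1.038/1.0875 − 1 = -4.552%.
Difference: -4.608 − (-4.552) = -0.056 pp.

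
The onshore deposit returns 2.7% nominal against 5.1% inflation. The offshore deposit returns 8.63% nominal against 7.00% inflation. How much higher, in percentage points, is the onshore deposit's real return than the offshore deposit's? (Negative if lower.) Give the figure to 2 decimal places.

The onshore deposit real return: 1.027/1.051 − 1 = -2.284%.
The offshore deposit real return: 1.0863/1.0700 − 1 = 1.523%.
Difference: -2.284 − 1.523 = -3.807 pp.

-3.81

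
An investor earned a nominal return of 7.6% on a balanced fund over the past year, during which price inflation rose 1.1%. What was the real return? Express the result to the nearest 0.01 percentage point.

Real return via the Fisher equation: (1 + 7.6%)/(1 + 1.1%) − 1 = 1.076/1.011 − 1 ≈ 0.06429.

6.43%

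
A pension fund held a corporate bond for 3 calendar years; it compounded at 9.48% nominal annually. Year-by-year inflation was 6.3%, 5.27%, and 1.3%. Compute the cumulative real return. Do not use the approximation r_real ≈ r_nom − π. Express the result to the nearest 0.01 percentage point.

Cumulative inflation factor: 1.063 × 1.0527 × 1.013 ≈ 1.13357.
Nominal growth factor: 1.31221. Real growth factor = 1.31221 / 1.13357 ≈ 1.15760.
Total real return ≈ 15.7596%.

15.76%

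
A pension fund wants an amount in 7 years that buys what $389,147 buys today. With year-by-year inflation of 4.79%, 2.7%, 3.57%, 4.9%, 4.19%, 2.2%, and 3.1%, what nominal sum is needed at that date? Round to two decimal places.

$499,515.58

Cumulative price-level factor: 1.0479 × 1.027 × 1.0357 × 1.049 × 1.0419 × 1.022 × 1.031 ≈ 1.2836166670.
Multiplying $389,147 by the price-level factor gives the future nominal sum.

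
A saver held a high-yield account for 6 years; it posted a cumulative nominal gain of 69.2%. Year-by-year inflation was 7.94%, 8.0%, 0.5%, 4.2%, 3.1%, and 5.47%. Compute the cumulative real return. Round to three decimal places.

Cumulative inflation factor: 1.0794 × 1.080 × 1.005 × 1.042 × 1.031 × 1.0547 ≈ 1.32748.
Nominal growth factor: 1.69200. Real growth factor = 1.69200 / 1.32748 ≈ 1.27460.
Total real return ≈ 27.4597%.

27.460%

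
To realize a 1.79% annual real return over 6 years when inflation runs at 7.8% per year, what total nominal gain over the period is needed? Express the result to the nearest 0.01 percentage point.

Required annual nominal rate: (1+1.79%)(1+7.8%) − 1 = 9.72962%.
Cumulative over 6 years: (1 + 0.0972962)^6 − 1 ≈ 0.74559.

74.56%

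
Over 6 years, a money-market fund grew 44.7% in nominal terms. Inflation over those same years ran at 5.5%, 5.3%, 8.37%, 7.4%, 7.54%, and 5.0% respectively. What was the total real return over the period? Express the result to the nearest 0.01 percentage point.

-0.89%

Cumulative inflation factor: 1.055 × 1.053 × 1.0837 × 1.074 × 1.0754 × 1.050 ≈ 1.46000.
Nominal growth factor: 1.44700. Real growth factor = 1.44700 / 1.46000 ≈ 0.99109.
Total real return ≈ -0.8906%.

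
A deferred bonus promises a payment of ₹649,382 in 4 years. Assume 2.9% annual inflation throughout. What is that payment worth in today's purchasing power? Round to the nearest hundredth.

Price-level factor over 4 years: (1 + 2.9%)^4 ≈ 1.1211442633.
Purchasing power today: ₹649,382 divided by that factor.

₹579,213.60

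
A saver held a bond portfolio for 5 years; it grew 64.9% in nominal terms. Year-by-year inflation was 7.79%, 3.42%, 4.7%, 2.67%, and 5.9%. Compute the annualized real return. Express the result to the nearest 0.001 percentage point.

Cumulative inflation factor: 1.0779 × 1.0342 × 1.047 × 1.0267 × 1.059 ≈ 1.26902.
Nominal growth factor: 1.64900. Real growth factor = 1.64900 / 1.26902 ≈ 1.29943.
Annualized: 1.29943^(1/5) − 1 ≈ 0.05378.

5.378%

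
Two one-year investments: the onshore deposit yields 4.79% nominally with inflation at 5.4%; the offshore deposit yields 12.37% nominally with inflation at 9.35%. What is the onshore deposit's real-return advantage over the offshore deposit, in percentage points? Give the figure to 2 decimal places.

The onshore deposit real return: 1.0479/1.054 − 1 = -0.579%.
The offshore deposit real return: 1.1237/1.0935 − 1 = 2.762%.
Difference: -0.579 − 2.762 = -3.341 pp.

-3.34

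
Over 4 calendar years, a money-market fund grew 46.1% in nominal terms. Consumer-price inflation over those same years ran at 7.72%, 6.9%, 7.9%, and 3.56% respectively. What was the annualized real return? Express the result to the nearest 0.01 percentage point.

3.23%

Cumulative inflation factor: 1.0772 × 1.069 × 1.079 × 1.0356 ≈ 1.28673.
Nominal growth factor: 1.46100. Real growth factor = 1.46100 / 1.28673 ≈ 1.13544.
Annualized: 1.13544^(1/4) − 1 ≈ 0.03226.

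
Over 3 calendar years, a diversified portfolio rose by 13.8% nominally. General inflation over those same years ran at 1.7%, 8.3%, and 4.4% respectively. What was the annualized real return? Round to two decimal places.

Cumulative inflation factor: 1.017 × 1.083 × 1.044 ≈ 1.14987.
Nominal growth factor: 1.13800. Real growth factor = 1.13800 / 1.14987 ≈ 0.98967.
Annualized: 0.98967^(1/3) − 1 ≈ -0.00345.

-0.35%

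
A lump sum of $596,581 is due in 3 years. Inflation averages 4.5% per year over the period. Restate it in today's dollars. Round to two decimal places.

$522,781.90

Price-level factor over 3 years: (1 + 4.5%)^3 = 1.141166125.
Purchasing power today: $596,581 divided by that factor.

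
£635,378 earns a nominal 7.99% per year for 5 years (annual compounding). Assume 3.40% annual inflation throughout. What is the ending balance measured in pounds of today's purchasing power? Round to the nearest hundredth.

Nominal value at maturity: £635,378 × (1 + 7.99%)^5 ≈ £933,146.60.
Price-level factor over 5 years: (1 + 3.40%)^5 ≈ 1.1819597671.
Dividing the nominal maturity value by the price-level factor gives the value in today's money.

£789,491.00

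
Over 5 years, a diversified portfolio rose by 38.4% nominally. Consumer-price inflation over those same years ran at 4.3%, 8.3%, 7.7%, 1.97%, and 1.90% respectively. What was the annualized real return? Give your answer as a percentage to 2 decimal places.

1.83%

Cumulative inflation factor: 1.043 × 1.083 × 1.077 × 1.0197 × 1.0190 ≈ 1.26408.
Nominal growth factor: 1.38400. Real growth factor = 1.38400 / 1.26408 ≈ 1.09487.
Annualized: 1.09487^(1/5) − 1 ≈ 0.01829.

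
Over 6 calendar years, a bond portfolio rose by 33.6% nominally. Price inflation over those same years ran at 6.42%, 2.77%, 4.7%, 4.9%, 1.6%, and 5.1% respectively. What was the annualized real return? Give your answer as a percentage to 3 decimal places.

0.682%

Cumulative inflation factor: 1.0642 × 1.0277 × 1.047 × 1.049 × 1.016 × 1.051 ≈ 1.28265.
Nominal growth factor: 1.33600. Real growth factor = 1.33600 / 1.28265 ≈ 1.04159.
Annualized: 1.04159^(1/6) − 1 ≈ 0.00682.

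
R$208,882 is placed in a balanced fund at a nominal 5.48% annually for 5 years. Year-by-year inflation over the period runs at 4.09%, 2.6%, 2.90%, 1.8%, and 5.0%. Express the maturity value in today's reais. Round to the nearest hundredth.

R$232,189.62

Nominal value at maturity: R$208,882 × (1 + 5.48%)^5 ≈ R$272,741.75.
Price-level factor over 5 years: 1.0409 × 1.026 × 1.0290 × 1.018 × 1.050 ≈ 1.1746509145.
Dividing the nominal maturity value by the price-level factor gives the value in today's money.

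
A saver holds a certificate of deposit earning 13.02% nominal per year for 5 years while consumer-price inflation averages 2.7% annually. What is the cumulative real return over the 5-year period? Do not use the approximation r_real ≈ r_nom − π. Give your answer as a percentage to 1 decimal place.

61.4%

The annual real rate is (1+13.02%)/(1+2.7%) − 1 = 10.0487%.
Compounded over 5 years: (1 + 0.100487)^5 − 1 ≈ 0.61408.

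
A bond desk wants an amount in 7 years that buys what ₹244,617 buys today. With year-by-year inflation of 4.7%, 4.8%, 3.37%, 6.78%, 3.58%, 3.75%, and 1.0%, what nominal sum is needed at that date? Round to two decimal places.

₹321,561.78

Cumulative price-level factor: 1.047 × 1.048 × 1.0337 × 1.0678 × 1.0358 × 1.0375 × 1.010 ≈ 1.3145520385.
The nominal amount required is ₹244,617 scaled up by that factor.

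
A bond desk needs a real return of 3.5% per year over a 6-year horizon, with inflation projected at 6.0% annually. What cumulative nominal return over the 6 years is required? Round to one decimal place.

Required annual nominal rate: (1+3.5%)(1+6.0%) − 1 = 9.71%.
Cumulative over 6 years: (1 + 0.0971)^6 − 1 ≈ 0.74372.

74.4%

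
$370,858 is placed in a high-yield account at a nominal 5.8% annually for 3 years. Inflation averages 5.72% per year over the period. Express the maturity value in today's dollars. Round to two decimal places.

Nominal value at maturity: $370,858 × (1 + 5.8%)^3 ≈ $439,202.35.
Price-level factor over 3 years: (1 + 5.72%)^3 ≈ 1.1816026692.
Dividing the nominal maturity value by the price-level factor gives the value in today's money.

$371,700.54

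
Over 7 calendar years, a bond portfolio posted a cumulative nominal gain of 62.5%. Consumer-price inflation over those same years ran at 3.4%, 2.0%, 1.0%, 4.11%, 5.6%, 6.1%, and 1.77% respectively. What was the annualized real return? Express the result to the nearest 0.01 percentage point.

3.65%

Cumulative inflation factor: 1.034 × 1.020 × 1.010 × 1.0411 × 1.056 × 1.061 × 1.0177 ≈ 1.26454.
Nominal growth factor: 1.62500. Real growth factor = 1.62500 / 1.26454 ≈ 1.28505.
Annualized: 1.28505^(1/7) − 1 ≈ 0.03648.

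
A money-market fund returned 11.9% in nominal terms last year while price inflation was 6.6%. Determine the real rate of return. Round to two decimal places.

4.97%

Real return via the Fisher equation: (1 + 11.9%)/(1 + 6.6%) − 1 = 1.119/1.066 − 1 ≈ 0.04972.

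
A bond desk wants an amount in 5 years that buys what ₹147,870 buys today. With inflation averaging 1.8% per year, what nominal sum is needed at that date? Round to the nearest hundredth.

Cumulative price-level factor: (1+1.8%)^5 ≈ 1.0932988468.
Multiplying ₹147,870 by the price-level factor gives the future nominal sum.

₹161,666.10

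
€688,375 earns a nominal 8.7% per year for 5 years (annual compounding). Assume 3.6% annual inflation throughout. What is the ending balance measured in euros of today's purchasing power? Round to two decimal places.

Nominal value at maturity: €688,375 × (1 + 8.7%)^5 ≈ €1,044,654.81.
Price-level factor over 5 years: (1 + 3.6%)^5 ≈ 1.1934350185.
The maturity value deflated by that factor is the answer in today's purchasing power.

€875,334.47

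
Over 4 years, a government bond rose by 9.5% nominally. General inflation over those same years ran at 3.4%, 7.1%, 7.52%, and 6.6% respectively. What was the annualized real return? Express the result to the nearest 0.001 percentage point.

-3.625%

Cumulative inflation factor: 1.034 × 1.071 × 1.0752 × 1.066 ≈ 1.26928.
Nominal growth factor: 1.09500. Real growth factor = 1.09500 / 1.26928 ≈ 0.86270.
Annualized: 0.86270^(1/4) − 1 ≈ -0.03625.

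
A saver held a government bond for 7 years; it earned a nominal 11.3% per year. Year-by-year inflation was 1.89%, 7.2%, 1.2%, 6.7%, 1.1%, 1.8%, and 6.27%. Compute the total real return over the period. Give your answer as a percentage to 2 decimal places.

Cumulative inflation factor: 1.0189 × 1.072 × 1.012 × 1.067 × 1.011 × 1.018 × 1.0627 ≈ 1.28997.
Nominal growth factor: 2.11576. Real growth factor = 2.11576 / 1.28997 ≈ 1.64016.
Total real return ≈ 64.0156%.

64.02%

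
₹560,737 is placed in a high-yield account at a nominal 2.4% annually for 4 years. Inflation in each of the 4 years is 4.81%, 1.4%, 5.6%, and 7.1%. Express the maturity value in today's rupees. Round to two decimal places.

₹512,938.12

Nominal value at maturity: ₹560,737 × (1 + 2.4%)^4 ≈ ₹616,536.85.
Price-level factor over 4 years: 1.0481 × 1.014 × 1.056 × 1.071 ≈ 1.2019712088.
Dividing the nominal maturity value by the price-level factor gives the value in today's money.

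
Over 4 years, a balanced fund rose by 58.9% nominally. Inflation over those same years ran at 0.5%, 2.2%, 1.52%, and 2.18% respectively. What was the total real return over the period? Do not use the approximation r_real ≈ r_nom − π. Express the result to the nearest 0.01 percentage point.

Cumulative inflation factor: 1.005 × 1.022 × 1.0152 × 1.0218 ≈ 1.06545.
Nominal growth factor: 1.58900. Real growth factor = 1.58900 / 1.06545 ≈ 1.49138.
Total real return ≈ 49.1384%.

49.14%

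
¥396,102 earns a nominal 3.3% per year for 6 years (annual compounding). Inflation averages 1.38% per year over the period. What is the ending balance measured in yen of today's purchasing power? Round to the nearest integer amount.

Nominal value at maturity: ¥396,102 × (1 + 3.3%)^6 ≈ ¥481,292.
Price-level factor over 6 years: (1 + 1.38%)^6 ≈ 1.0857097085.
Dividing the nominal maturity value by the price-level factor gives the value in today's money.

¥443,297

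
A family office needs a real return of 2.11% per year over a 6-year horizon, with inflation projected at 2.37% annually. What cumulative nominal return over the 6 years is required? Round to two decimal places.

30.45%

Required annual nominal rate: (1+2.11%)(1+2.37%) − 1 = 4.530007%.
Cumulative over 6 years: (1 + 0.04530007)^6 − 1 ≈ 0.30451.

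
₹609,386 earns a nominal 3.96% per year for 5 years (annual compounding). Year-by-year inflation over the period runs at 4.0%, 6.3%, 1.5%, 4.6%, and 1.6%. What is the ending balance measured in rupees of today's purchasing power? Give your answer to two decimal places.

₹620,534.29

Nominal value at maturity: ₹609,386 × (1 + 3.96%)^5 ≈ ₹739,986.55.
Price-level factor over 5 years: 1.040 × 1.063 × 1.015 × 1.046 × 1.016 ≈ 1.1924990413.
Dividing the nominal maturity value by the price-level factor gives the value in today's money.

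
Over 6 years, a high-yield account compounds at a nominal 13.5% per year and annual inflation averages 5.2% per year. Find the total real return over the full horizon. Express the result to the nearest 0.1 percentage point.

The annual real rate is (1+13.5%)/(1+5.2%) − 1 = 7.8897%.
Compounded over 6 years: (1 + 0.078897)^6 − 1 ≈ 0.57718.

57.7%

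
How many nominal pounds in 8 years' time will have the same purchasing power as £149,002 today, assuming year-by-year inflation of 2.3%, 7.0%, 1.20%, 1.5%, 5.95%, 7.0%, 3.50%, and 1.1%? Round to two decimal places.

Cumulative price-level factor: 1.023 × 1.070 × 1.0120 × 1.015 × 1.0595 × 1.070 × 1.0350 × 1.011 ≈ 1.3337738865.
Multiplying £149,002 by the price-level factor gives the future nominal sum.

£198,734.98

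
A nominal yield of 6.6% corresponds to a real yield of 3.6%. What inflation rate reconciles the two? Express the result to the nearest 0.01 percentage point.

2.90%

From (1+r_nom) = (1+r_real)(1+π), we get 1+π = (1 + 6.6%)/(1 + 3.6%) = 1.066/1.036 ≈ 1.02896.
So π ≈ 2.8958%.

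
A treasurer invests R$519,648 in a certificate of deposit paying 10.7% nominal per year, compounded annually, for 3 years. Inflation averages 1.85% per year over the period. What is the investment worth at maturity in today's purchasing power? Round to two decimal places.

R$667,219.95

Nominal value at maturity: R$519,648 × (1 + 10.7%)^3 ≈ R$704,939.95.
Price-level factor over 3 years: (1 + 1.85%)^3 ≈ 1.0565330816.
The maturity value deflated by that factor is the answer in today's purchasing power.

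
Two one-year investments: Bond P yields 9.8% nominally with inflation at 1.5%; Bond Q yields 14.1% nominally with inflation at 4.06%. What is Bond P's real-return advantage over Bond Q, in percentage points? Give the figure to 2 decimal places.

-1.47

Bond P real return: 1.098/1.015 − 1 = 8.177%.
Bond Q real return: 1.141/1.0406 − 1 = 9.648%.
Difference: 8.177 − 9.648 = -1.471 pp.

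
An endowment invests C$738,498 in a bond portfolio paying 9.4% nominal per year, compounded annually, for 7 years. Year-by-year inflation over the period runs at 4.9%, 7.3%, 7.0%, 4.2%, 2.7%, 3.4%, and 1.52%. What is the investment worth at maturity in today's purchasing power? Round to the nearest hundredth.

Nominal value at maturity: C$738,498 × (1 + 9.4%)^7 ≈ C$1,385,066.35.
Price-level factor over 7 years: 1.049 × 1.073 × 1.070 × 1.042 × 1.027 × 1.034 × 1.0152 ≈ 1.3529112192.
The maturity value deflated by that factor is the answer in today's purchasing power.

C$1,023,767.36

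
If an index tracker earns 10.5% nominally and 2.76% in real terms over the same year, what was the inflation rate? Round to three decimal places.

7.532%

From (1+r_nom) = (1+r_real)(1+π), we get 1+π = (1 + 10.5%)/(1 + 2.76%) = 1.105/1.0276 ≈ 1.07532.
So π ≈ 7.5321%.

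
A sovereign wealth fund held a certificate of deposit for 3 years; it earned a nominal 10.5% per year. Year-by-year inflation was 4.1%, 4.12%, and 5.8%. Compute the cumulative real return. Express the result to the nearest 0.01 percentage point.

Cumulative inflation factor: 1.041 × 1.0412 × 1.058 ≈ 1.14675.
Nominal growth factor: 1.34923. Real growth factor = 1.34923 / 1.14675 ≈ 1.17657.
Total real return ≈ 17.6566%.

17.66%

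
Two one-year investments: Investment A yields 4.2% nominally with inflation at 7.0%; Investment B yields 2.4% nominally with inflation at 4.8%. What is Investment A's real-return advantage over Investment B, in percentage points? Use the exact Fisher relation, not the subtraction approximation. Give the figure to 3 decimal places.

Investment A real return: 1.042/1.070 − 1 = -2.6168%.
Investment B real return: 1.024/1.048 − 1 = -2.2901%.
Difference: -2.6168 − (-2.2901) = -0.3267 pp.

-0.327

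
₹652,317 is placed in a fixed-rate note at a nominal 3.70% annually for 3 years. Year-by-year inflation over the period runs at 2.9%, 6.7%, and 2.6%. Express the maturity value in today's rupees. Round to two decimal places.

₹645,755.05

Nominal value at maturity: ₹652,317 × (1 + 3.70%)^3 ≈ ₹727,436.29.
Price-level factor over 3 years: 1.029 × 1.067 × 1.026 = 1.126489518.
The maturity value deflated by that factor is the answer in today's purchasing power.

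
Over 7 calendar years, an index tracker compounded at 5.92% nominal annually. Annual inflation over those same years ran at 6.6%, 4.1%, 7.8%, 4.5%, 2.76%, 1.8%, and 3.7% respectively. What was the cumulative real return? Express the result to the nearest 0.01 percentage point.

10.29%

Cumulative inflation factor: 1.066 × 1.041 × 1.078 × 1.045 × 1.0276 × 1.018 × 1.037 ≈ 1.35611.
Nominal growth factor: 1.49570. Real growth factor = 1.49570 / 1.35611 ≈ 1.10294.
Total real return ≈ 10.2941%.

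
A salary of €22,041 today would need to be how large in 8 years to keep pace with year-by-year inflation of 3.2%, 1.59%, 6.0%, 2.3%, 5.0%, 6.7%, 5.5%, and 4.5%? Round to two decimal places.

Cumulative price-level factor: 1.032 × 1.0159 × 1.060 × 1.023 × 1.050 × 1.067 × 1.055 × 1.045 ≈ 1.4042182891.
The nominal amount required is €22,041 scaled up by that factor.

€30,950.38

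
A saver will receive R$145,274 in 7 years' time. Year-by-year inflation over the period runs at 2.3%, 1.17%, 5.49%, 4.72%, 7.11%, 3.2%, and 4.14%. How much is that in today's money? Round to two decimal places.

Price-level factor over 7 years: 1.023 × 1.0117 × 1.0549 × 1.0472 × 1.0711 × 1.032 × 1.0414 ≈ 1.3161203356.
Purchasing power today: R$145,274 divided by that factor.

R$110,380.48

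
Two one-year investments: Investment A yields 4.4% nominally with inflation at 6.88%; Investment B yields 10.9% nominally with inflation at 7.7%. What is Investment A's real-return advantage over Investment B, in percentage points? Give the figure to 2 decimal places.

-5.29

Investment A real return: 1.044/1.0688 − 1 = -2.320%.
Investment B real return: 1.109/1.077 − 1 = 2.971%.
Difference: -2.320 − 2.971 = -5.291 pp.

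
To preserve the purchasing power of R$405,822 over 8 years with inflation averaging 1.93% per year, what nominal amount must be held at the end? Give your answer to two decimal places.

R$472,880.91

Cumulative price-level factor: (1+1.93%)^8 ≈ 1.1652421710.
Multiplying R$405,822 by the price-level factor gives the future nominal sum.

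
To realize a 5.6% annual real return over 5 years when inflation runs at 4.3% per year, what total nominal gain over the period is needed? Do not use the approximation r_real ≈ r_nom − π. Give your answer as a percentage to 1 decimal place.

62.1%

Required annual nominal rate: (1+5.6%)(1+4.3%) − 1 = 10.1408%.
Cumulative over 5 years: (1 + 0.101408)^5 − 1 ≈ 0.62084.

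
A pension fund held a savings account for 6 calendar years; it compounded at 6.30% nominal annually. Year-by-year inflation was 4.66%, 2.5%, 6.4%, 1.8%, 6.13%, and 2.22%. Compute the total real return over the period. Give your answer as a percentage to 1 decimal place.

Cumulative inflation factor: 1.0466 × 1.025 × 1.064 × 1.018 × 1.0613 × 1.0222 ≈ 1.26057.
Nominal growth factor: 1.44278. Real growth factor = 1.44278 / 1.26057 ≈ 1.14454.
Total real return ≈ 14.4542%.

14.5%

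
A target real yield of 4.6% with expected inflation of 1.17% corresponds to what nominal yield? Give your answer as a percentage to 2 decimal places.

5.82%

By the Fisher equation, 1 + r_nom = (1 + 4.6%)(1 + 1.17%) = 1.046 × 1.0117 = 1.0582382.
So r_nom = 5.82382%.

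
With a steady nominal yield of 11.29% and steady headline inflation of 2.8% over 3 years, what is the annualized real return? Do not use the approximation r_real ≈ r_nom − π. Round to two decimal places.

8.26%

With constant rates the annual real return is the same each year: (1+11.29%)/(1+2.8%) − 1 = 0.08259.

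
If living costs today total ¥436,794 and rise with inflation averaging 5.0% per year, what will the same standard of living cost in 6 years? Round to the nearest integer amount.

¥585,346

Cumulative price-level factor: (1+5.0%)^6 ≈ 1.3400956406.
Multiplying ¥436,794 by the price-level factor gives the future nominal sum.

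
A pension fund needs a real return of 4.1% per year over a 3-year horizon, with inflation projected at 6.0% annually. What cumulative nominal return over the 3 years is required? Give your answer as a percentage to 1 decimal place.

34.4%

Required annual nominal rate: (1+4.1%)(1+6.0%) − 1 = 10.346%.
Cumulative over 3 years: (1 + 0.10346)^3 − 1 ≈ 0.34360.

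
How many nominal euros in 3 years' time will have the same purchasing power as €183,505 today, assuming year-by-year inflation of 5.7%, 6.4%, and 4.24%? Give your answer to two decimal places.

€215,128.98

Cumulative price-level factor: 1.057 × 1.064 × 1.0424 = 1.1723330752.
Multiplying €183,505 by the price-level factor gives the future nominal sum.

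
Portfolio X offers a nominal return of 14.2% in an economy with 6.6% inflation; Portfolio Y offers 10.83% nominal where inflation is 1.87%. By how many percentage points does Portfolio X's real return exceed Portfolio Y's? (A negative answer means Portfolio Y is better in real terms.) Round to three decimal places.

-1.666

Portfolio X real return: 1.142/1.066 − 1 = 7.1295%.
Portfolio Y real return: 1.1083/1.0187 − 1 = 8.7955%.
Difference: 7.1295 − 8.7955 = -1.6660 pp.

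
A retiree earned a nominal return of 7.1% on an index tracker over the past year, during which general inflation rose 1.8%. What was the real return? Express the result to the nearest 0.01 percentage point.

5.21%

Real return via the Fisher equation: (1 + 7.1%)/(1 + 1.8%) − 1 = 1.071/1.018 − 1 ≈ 0.05206.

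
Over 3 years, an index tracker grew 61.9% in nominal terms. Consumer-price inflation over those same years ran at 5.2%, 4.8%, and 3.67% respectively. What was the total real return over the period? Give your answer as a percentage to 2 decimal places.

41.65%

Cumulative inflation factor: 1.052 × 1.048 × 1.0367 ≈ 1.14296.
Nominal growth factor: 1.61900. Real growth factor = 1.61900 / 1.14296 ≈ 1.41650.
Total real return ≈ 41.6500%.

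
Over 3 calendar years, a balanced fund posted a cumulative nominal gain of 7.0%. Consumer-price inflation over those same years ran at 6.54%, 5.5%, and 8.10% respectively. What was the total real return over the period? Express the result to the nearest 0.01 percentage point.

-11.94%

Cumulative inflation factor: 1.0654 × 1.055 × 1.0810 ≈ 1.21504.
Nominal growth factor: 1.07000. Real growth factor = 1.07000 / 1.21504 ≈ 0.88063.
Total real return ≈ -11.9371%.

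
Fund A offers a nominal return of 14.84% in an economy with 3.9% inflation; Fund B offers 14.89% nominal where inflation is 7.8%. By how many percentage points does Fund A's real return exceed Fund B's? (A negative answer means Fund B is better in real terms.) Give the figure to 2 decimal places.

Fund A real return: 1.1484/1.039 − 1 = 10.529%.
Fund B real return: 1.1489/1.078 − 1 = 6.577%.
Difference: 10.529 − 6.577 = 3.952 pp.

3.95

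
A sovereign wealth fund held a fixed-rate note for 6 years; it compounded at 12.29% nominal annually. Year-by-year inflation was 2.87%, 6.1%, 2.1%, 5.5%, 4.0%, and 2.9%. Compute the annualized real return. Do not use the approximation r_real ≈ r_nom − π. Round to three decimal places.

8.074%

Cumulative inflation factor: 1.0287 × 1.061 × 1.021 × 1.055 × 1.040 × 1.029 ≈ 1.25815.
Nominal growth factor: 2.00469. Real growth factor = 2.00469 / 1.25815 ≈ 1.59337.
Annualized: 1.59337^(1/6) − 1 ≈ 0.08074.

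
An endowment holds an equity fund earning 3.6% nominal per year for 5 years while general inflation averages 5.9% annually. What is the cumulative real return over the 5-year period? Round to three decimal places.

The annual real rate is (1+3.6%)/(1+5.9%) − 1 = -2.1719%.
Compounded over 5 years: (1 + -0.021719)^5 − 1 ≈ -0.10398.

-10.398%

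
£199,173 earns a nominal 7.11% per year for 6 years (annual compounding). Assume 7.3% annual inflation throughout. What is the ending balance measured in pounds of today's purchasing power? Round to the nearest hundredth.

£197,066.25

Nominal value at maturity: £199,173 × (1 + 7.11%)^6 ≈ £300,753.42.
Price-level factor over 6 years: (1 + 7.3%)^6 ≈ 1.5261539034.
Dividing the nominal maturity value by the price-level factor gives the value in today's money.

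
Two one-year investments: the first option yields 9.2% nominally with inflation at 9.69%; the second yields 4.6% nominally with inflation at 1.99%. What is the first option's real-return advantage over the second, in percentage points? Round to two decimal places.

The first option real return: 1.092/1.0969 − 1 = -0.447%.
The second real return: 1.046/1.0199 − 1 = 2.559%.
Difference: -0.447 − 2.559 = -3.006 pp.

-3.01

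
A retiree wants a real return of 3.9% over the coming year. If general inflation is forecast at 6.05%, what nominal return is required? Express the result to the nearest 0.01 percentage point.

10.19%

By the Fisher equation, 1 + r_nom = (1 + 3.9%)(1 + 6.05%) = 1.039 × 1.0605 = 1.1018595.
So r_nom = 10.18595%.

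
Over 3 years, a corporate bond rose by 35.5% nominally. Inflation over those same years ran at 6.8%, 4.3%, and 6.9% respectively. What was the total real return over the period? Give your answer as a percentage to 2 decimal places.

13.79%

Cumulative inflation factor: 1.068 × 1.043 × 1.069 ≈ 1.19078.
Nominal growth factor: 1.35500. Real growth factor = 1.35500 / 1.19078 ≈ 1.13791.
Total real return ≈ 13.7905%.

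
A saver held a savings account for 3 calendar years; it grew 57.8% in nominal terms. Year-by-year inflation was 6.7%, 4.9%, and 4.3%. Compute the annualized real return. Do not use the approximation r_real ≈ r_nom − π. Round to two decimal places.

10.57%

Cumulative inflation factor: 1.067 × 1.049 × 1.043 ≈ 1.16741.
Nominal growth factor: 1.57800. Real growth factor = 1.57800 / 1.16741 ≈ 1.35171.
Annualized: 1.35171^(1/3) − 1 ≈ 0.10568.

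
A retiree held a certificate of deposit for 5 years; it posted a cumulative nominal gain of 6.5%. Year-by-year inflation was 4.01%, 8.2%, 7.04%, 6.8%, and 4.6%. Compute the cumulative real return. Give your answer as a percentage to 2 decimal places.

-20.86%

Cumulative inflation factor: 1.0401 × 1.082 × 1.0704 × 1.068 × 1.046 ≈ 1.34571.
Nominal growth factor: 1.06500. Real growth factor = 1.06500 / 1.34571 ≈ 0.79140.
Total real return ≈ -20.8596%.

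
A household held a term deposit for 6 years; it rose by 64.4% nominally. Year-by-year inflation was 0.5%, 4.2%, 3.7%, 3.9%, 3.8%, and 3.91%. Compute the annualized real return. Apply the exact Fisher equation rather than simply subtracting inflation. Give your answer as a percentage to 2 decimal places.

5.14%

Cumulative inflation factor: 1.005 × 1.042 × 1.037 × 1.039 × 1.038 × 1.0391 ≈ 1.21698.
Nominal growth factor: 1.64400. Real growth factor = 1.64400 / 1.21698 ≈ 1.35089.
Annualized: 1.35089^(1/6) − 1 ≈ 0.05140.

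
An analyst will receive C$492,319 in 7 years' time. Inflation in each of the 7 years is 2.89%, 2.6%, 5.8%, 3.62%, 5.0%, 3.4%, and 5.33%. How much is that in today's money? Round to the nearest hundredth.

Price-level factor over 7 years: 1.0289 × 1.026 × 1.058 × 1.0362 × 1.050 × 1.034 × 1.0533 ≈ 1.3234626995.
Purchasing power today: C$492,319 divided by that factor.

C$371,993.11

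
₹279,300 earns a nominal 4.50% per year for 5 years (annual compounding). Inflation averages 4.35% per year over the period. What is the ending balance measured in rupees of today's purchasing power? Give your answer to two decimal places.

₹281,313.21

Nominal value at maturity: ₹279,300 × (1 + 4.50%)^5 ≈ ₹348,058.62.
Price-level factor over 5 years: (1 + 4.35%)^5 ≈ 1.2372636876.
Dividing the nominal maturity value by the price-level factor gives the value in today's money.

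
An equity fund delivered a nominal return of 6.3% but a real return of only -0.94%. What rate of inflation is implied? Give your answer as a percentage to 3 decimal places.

From (1+r_nom) = (1+r_real)(1+π), we get 1+π = (1 + 6.3%)/(1 − 0.94%) = 1.063/0.9906 ≈ 1.07309.
So π ≈ 7.3087%.

7.309%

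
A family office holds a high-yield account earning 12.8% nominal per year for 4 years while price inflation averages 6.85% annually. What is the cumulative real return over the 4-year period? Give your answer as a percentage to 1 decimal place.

24.2%

The annual real rate is (1+12.8%)/(1+6.85%) − 1 = 5.5686%.
Compounded over 4 years: (1 + 0.055686)^4 − 1 ≈ 0.24205.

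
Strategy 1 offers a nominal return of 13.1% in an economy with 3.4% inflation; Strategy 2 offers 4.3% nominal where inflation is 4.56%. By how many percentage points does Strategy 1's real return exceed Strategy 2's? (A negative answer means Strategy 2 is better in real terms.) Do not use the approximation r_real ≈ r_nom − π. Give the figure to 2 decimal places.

Strategy 1 real return: 1.131/1.034 − 1 = 9.381%.
Strategy 2 real return: 1.043/1.0456 − 1 = -0.249%.
Difference: 9.381 − (-0.249) = 9.630 pp.

9.63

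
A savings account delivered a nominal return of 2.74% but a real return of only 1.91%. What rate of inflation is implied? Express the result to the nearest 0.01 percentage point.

0.81%

From (1+r_nom) = (1+r_real)(1+π), we get 1+π = (1 + 2.74%)/(1 + 1.91%) = 1.0274/1.0191 ≈ 1.00814.
So π ≈ 0.8144%.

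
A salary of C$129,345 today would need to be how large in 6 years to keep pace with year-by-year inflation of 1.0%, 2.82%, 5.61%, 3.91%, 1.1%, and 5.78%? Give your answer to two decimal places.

C$157,639.75

Cumulative price-level factor: 1.010 × 1.0282 × 1.0561 × 1.0391 × 1.011 × 1.0578 ≈ 1.2187540700.
The nominal amount required is C$129,345 scaled up by that factor.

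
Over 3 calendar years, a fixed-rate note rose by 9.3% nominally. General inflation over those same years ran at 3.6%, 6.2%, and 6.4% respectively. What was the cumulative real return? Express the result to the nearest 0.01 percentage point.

-6.63%

Cumulative inflation factor: 1.036 × 1.062 × 1.064 ≈ 1.17065.
Nominal growth factor: 1.09300. Real growth factor = 1.09300 / 1.17065 ≈ 0.93367.
Total real return ≈ -6.6328%.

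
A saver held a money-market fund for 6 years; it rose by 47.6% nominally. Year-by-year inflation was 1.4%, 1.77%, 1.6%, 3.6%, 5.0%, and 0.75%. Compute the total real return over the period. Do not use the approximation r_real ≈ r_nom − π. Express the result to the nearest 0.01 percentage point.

Cumulative inflation factor: 1.014 × 1.0177 × 1.016 × 1.036 × 1.050 × 1.0075 ≈ 1.14907.
Nominal growth factor: 1.47600. Real growth factor = 1.47600 / 1.14907 ≈ 1.28452.
Total real return ≈ 28.4520%.

28.45%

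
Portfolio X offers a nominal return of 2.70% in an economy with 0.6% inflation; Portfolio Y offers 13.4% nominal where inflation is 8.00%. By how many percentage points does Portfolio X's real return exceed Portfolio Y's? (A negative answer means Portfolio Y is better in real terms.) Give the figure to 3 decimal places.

-2.913

Portfolio X real return: 1.0270/1.006 − 1 = 2.0875%.
Portfolio Y real return: 1.134/1.0800 − 1 = 5.0000%.
Difference: 2.0875 − 5.0000 = -2.9125 pp.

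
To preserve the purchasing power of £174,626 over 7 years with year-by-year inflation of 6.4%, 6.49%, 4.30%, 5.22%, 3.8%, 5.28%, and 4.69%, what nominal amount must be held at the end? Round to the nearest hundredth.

Cumulative price-level factor: 1.064 × 1.0649 × 1.0430 × 1.0522 × 1.038 × 1.0528 × 1.0469 ≈ 1.4225956961.
Multiplying £174,626 by the price-level factor gives the future nominal sum.

£248,422.20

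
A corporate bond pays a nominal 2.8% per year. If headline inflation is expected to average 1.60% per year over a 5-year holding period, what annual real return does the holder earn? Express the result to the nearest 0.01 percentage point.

1.18%

With constant rates the annual real return is the same each year: (1+2.8%)/(1+1.60%) − 1 = 0.01181.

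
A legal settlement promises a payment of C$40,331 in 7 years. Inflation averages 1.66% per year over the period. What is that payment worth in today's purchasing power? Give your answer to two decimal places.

Price-level factor over 7 years: (1 + 1.66%)^7 ≈ 1.1221495446.
Purchasing power today: C$40,331 divided by that factor.

C$35,940.84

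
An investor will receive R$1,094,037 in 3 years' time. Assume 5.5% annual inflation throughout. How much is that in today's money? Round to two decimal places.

Price-level factor over 3 years: (1 + 5.5%)^3 = 1.174241375.
Purchasing power today: R$1,094,037 divided by that factor.

R$931,696.86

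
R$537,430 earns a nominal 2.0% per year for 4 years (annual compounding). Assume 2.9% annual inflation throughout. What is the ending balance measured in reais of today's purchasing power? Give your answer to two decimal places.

R$518,873.03

Nominal value at maturity: R$537,430 × (1 + 2.0%)^4 ≈ R$581,731.52.
Price-level factor over 4 years: (1 + 2.9%)^4 ≈ 1.1211442633.
Dividing the nominal maturity value by the price-level factor gives the value in today's money.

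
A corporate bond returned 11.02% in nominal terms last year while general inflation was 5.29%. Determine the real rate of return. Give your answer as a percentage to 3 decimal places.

Real return via the Fisher equation: (1 + 11.02%)/(1 + 5.29%) − 1 = 1.1102/1.0529 − 1 ≈ 0.05442.

5.442%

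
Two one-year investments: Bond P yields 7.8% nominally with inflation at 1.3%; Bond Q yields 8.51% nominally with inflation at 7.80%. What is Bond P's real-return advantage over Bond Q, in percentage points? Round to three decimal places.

Bond P real return: 1.078/1.013 − 1 = 6.4166%.
Bond Q real return: 1.0851/1.0780 − 1 = 0.6586%.
Difference: 6.4166 − 0.6586 = 5.7580 pp.

5.758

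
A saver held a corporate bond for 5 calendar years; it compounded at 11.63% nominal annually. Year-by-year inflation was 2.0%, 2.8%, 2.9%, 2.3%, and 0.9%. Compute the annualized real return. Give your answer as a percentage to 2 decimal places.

9.25%

Cumulative inflation factor: 1.020 × 1.028 × 1.029 × 1.023 × 1.009 ≈ 1.11372.
Nominal growth factor: 1.73342. Real growth factor = 1.73342 / 1.11372 ≈ 1.55643.
Annualized: 1.55643^(1/5) − 1 ≈ 0.09251.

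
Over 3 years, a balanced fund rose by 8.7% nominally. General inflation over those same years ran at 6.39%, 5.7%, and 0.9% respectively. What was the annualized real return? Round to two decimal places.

Cumulative inflation factor: 1.0639 × 1.057 × 1.009 ≈ 1.13466.
Nominal growth factor: 1.08700. Real growth factor = 1.08700 / 1.13466 ≈ 0.95799.
Annualized: 0.95799^(1/3) − 1 ≈ -0.01420.

-1.42%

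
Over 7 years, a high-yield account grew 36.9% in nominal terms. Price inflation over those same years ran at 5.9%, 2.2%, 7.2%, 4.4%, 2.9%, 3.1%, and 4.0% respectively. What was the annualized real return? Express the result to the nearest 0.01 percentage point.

0.34%

Cumulative inflation factor: 1.059 × 1.022 × 1.072 × 1.044 × 1.029 × 1.031 × 1.040 ≈ 1.33644.
Nominal growth factor: 1.36900. Real growth factor = 1.36900 / 1.33644 ≈ 1.02436.
Annualized: 1.02436^(1/7) − 1 ≈ 0.00344.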